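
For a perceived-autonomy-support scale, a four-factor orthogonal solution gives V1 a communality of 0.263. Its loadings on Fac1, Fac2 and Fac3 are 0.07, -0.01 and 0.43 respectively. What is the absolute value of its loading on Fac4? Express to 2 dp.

0.27

Under orthogonal rotation h² = Σλ², so λ_Fac4² = h² − (0.1899) = 0.263 − 0.1899 = 0.0731.
|λ| = √0.0731 = 0.2704.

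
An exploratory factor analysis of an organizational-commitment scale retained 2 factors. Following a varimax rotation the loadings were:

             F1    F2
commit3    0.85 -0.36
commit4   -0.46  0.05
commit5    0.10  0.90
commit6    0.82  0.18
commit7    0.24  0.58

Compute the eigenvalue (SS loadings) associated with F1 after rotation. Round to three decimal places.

1.674

SS loadings for F1 = 0.85² + (-0.46)² + 0.10² + 0.82² + 0.24² = 0.7225 + 0.2116 + 0.0100 + 0.6724 + 0.0576 = 1.6741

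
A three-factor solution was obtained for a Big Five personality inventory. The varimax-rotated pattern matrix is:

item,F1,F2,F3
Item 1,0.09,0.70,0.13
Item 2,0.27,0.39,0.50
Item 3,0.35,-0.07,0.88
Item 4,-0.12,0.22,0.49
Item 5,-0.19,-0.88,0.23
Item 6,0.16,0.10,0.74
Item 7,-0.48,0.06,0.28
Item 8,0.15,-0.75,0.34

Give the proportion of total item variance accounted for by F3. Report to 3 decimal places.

0.259

SS loadings for F3 = 0.13² + 0.50² + 0.88² + 0.49² + 0.23² + 0.74² + 0.28² + 0.34² = 2.0759
Proportion of variance = 2.0759 / 8 = 0.2595.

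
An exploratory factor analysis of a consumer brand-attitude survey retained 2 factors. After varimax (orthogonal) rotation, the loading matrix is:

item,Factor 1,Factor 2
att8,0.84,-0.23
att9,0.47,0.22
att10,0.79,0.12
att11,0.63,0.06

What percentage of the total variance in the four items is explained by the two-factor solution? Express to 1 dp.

51.7%

SS loadings by factor: 1.9475, 0.1193; total = 2.0668.
Total variance with 4 standardized items is 4, so the solution explains 2.0668/4 = 0.5167 = 51.67%.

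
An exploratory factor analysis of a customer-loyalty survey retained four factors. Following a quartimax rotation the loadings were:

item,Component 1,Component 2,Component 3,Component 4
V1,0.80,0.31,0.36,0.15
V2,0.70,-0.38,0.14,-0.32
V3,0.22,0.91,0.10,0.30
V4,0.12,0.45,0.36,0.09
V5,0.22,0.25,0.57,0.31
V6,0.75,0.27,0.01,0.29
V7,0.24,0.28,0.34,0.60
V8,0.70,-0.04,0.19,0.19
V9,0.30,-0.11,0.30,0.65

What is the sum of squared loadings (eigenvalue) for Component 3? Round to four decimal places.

SS loadings for Component 3 = 0.36² + 0.14² + 0.10² + 0.36² + 0.57² + 0.01² + 0.34² + 0.19² + 0.30² = 0.1296 + 0.0196 + 0.0100 + 0.1296 + 0.3249 + 0.0001 + 0.1156 + 0.0361 + 0.0900 = 0.8555

0.8555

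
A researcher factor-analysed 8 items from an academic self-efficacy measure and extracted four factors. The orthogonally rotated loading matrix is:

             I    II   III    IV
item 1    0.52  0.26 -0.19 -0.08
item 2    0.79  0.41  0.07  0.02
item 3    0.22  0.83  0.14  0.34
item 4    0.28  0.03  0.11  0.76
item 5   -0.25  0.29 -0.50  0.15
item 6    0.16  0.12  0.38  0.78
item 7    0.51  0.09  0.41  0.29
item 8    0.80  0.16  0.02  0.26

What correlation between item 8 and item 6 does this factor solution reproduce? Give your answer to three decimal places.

0.358

r̂ = Σ λ_i·λ_j across factors = (0.80)(0.16) + (0.16)(0.12) + (0.02)(0.38) + (0.26)(0.78)
  = +0.1280 +0.0192 +0.0076 +0.2028 = 0.3576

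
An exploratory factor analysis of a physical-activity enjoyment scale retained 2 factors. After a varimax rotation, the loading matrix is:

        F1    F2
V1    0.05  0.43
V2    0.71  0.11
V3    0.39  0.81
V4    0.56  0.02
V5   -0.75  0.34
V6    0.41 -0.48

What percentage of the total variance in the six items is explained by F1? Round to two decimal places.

28.38%

SS loadings for F1 = 0.05² + 0.71² + 0.39² + 0.56² + (-0.75)² + 0.41² = 1.7029
With 6 standardized items, total variance = 6. Proportion = 1.7029/6 = 0.2838 → 28.38%.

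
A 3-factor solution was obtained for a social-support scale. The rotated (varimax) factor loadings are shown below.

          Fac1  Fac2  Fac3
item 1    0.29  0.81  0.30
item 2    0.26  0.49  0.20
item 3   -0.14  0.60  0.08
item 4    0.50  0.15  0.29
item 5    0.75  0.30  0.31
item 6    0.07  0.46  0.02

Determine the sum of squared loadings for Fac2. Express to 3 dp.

1.580

SS loadings for Fac2 = 0.81² + 0.49² + 0.60² + 0.15² + 0.30² + 0.46² = 0.6561 + 0.2401 + 0.3600 + 0.0225 + 0.0900 + 0.2116 = 1.5803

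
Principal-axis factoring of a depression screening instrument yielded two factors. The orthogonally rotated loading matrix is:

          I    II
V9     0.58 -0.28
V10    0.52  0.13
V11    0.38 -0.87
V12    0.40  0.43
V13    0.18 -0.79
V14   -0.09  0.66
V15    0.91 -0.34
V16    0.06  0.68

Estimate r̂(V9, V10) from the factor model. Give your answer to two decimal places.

r̂ = Σ λ_i·λ_j across factors = (0.58)(0.52) + (-0.28)(0.13)
  = +0.3016 -0.0364 = 0.2652

0.27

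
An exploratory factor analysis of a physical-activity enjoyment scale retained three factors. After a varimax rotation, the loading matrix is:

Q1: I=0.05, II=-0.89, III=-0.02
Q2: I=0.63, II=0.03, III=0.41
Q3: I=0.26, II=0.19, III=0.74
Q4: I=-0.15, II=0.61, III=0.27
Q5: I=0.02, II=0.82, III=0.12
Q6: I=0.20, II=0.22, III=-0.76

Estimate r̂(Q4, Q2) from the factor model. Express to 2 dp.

0.03

r̂ = Σ λ_i·λ_j across factors = (-0.15)(0.63) + (0.61)(0.03) + (0.27)(0.41)
  = -0.0945 +0.0183 +0.1107 = 0.0345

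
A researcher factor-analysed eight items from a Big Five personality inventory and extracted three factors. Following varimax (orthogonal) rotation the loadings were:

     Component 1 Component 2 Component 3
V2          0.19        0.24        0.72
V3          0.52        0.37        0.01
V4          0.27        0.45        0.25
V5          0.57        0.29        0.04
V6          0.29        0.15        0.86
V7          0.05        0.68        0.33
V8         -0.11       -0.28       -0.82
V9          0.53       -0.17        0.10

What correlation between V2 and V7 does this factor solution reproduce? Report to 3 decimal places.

r̂ = Σ λ_i·λ_j across factors = (0.19)(0.05) + (0.24)(0.68) + (0.72)(0.33)
  = +0.0095 +0.1632 +0.2376 = 0.4103

0.410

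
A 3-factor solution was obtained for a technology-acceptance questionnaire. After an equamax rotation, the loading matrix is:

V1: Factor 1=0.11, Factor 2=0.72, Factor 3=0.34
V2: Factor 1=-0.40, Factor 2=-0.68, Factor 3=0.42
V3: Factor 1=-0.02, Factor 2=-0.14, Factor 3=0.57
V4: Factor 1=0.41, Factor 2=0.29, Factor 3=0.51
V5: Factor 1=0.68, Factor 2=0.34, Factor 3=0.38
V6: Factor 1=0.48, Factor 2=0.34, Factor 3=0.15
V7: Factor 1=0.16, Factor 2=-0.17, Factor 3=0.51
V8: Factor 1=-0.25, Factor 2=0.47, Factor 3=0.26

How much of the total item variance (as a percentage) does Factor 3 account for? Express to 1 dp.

SS loadings for Factor 3 = 0.34² + 0.42² + 0.57² + 0.51² + 0.38² + 0.15² + 0.51² + 0.26² = 1.3716
With 8 standardized items, total variance = 8. Proportion = 1.3716/8 = 0.1714 → 17.14%.

17.1%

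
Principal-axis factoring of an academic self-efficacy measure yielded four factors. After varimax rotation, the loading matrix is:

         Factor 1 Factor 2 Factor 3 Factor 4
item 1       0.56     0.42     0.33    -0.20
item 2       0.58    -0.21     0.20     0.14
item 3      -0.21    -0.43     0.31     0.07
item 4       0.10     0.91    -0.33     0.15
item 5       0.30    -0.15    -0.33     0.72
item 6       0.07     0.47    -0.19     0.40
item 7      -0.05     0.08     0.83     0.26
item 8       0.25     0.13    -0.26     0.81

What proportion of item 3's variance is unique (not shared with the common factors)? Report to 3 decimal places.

0.670

h² = (-0.21)² + (-0.43)² + 0.31² + 0.07² = 0.0441 + 0.1849 + 0.0961 + 0.0049 = 0.3300
Uniqueness u² = 1 − h² = 1 − 0.3300 = 0.6700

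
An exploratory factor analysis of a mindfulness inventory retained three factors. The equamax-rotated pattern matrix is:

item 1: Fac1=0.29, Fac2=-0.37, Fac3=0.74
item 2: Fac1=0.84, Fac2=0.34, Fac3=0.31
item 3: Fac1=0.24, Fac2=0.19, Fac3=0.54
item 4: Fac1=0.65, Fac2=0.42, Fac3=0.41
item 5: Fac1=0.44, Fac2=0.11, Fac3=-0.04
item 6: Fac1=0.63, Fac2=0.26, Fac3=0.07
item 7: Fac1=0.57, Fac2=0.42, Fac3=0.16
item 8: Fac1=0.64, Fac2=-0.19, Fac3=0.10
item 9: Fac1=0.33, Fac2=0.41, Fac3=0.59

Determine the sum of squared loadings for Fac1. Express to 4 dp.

SS loadings for Fac1 = 0.29² + 0.84² + 0.24² + 0.65² + 0.44² + 0.63² + 0.57² + 0.64² + 0.33² = 0.0841 + 0.7056 + 0.0576 + 0.4225 + 0.1936 + 0.3969 + 0.3249 + 0.4096 + 0.1089 = 2.7037

2.7037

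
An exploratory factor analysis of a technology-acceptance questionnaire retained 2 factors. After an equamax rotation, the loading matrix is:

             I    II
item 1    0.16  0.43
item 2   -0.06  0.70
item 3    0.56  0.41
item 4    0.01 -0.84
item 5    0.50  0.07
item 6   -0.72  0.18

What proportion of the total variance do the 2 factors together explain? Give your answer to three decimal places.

0.450

Communalities: 0.2105, 0.4936, 0.4817, 0.7057, 0.2549, 0.5508; Σh² = 2.6972.
Total variance with 6 standardized items is 6, so the solution explains 2.6972/6 = 0.4495.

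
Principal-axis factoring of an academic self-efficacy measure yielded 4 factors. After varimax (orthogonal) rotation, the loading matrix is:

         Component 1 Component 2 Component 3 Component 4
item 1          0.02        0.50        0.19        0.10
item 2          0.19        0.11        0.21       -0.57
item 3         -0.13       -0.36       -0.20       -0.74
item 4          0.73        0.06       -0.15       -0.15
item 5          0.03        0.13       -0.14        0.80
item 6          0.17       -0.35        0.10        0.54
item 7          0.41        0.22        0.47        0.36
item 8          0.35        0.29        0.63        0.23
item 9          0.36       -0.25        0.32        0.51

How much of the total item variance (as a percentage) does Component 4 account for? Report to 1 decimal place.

SS loadings for Component 4 = 0.10² + (-0.57)² + (-0.74)² + (-0.15)² + 0.80² + 0.54² + 0.36² + 0.23² + 0.51² = 2.2792
With 9 standardized items, total variance = 9. Proportion = 2.2792/9 = 0.2532 → 25.32%.

25.3%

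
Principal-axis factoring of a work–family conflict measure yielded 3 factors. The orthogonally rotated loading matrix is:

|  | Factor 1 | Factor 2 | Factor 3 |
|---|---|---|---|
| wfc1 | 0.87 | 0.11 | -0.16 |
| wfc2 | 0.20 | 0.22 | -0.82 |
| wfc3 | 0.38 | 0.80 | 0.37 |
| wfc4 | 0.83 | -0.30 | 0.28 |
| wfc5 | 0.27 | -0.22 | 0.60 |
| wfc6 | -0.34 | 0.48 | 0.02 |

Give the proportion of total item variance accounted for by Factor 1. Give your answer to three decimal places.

0.303

SS loadings for Factor 1 = 0.87² + 0.20² + 0.38² + 0.83² + 0.27² + (-0.34)² = 1.8187
Proportion of variance = 1.8187 / 6 = 0.3031.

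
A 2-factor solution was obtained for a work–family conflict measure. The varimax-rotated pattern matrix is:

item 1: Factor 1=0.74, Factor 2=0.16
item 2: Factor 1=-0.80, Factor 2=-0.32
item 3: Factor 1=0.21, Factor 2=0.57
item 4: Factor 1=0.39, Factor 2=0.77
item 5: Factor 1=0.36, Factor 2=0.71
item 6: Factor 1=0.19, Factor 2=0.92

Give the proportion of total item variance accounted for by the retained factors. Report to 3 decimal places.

0.658

SS loadings by factor: 1.5495, 2.3963; total = 3.9458.
Total variance with 6 standardized items is 6, so the solution explains 3.9458/6 = 0.6576.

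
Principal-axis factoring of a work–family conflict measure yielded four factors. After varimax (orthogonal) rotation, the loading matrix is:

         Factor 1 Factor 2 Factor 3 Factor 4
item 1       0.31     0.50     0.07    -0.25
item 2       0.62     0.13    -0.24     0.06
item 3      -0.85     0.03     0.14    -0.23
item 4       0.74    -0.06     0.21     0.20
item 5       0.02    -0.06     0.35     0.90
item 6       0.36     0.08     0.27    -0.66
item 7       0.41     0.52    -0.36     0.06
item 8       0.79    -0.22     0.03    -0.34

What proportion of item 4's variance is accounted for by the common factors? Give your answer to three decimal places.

0.635

h² = 0.74² + (-0.06)² + 0.21² + 0.20² = 0.5476 + 0.0036 + 0.0441 + 0.0400 = 0.6353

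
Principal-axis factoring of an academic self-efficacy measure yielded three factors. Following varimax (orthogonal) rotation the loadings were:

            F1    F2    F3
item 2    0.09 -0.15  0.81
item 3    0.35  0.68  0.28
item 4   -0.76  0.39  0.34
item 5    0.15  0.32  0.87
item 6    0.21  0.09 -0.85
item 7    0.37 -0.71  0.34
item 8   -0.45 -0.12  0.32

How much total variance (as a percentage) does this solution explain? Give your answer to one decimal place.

70.4%

Communalities: 0.6867, 0.6633, 0.8453, 0.8818, 0.7747, 0.7566, 0.3193; Σh² = 4.9277.
Total variance with 7 standardized items is 7, so the solution explains 4.9277/7 = 0.7040 = 70.40%.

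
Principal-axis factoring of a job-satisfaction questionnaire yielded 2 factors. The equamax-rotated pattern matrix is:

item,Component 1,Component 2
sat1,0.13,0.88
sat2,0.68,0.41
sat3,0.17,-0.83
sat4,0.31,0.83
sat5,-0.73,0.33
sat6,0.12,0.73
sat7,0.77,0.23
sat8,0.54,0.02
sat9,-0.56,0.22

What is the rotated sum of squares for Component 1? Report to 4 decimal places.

SS loadings for Component 1 = 0.13² + 0.68² + 0.17² + 0.31² + (-0.73)² + 0.12² + 0.77² + 0.54² + (-0.56)² = 0.0169 + 0.4624 + 0.0289 + 0.0961 + 0.5329 + 0.0144 + 0.5929 + 0.2916 + 0.3136 = 2.3497

2.3497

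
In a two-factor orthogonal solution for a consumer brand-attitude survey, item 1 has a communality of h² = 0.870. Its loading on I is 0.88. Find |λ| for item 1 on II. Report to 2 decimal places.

Under orthogonal rotation h² = Σλ², so λ_II² = h² − (0.7744) = 0.870 − 0.7744 = 0.0956.
|λ| = √0.0956 = 0.3092.

0.31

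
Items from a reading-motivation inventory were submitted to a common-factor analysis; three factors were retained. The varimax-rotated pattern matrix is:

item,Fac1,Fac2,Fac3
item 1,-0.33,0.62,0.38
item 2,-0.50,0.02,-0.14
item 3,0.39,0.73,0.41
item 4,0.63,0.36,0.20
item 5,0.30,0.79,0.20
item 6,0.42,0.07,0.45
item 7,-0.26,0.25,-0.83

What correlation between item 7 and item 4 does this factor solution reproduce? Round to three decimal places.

-0.240

r̂ = Σ λ_i·λ_j across factors = (-0.26)(0.63) + (0.25)(0.36) + (-0.83)(0.20)
  = -0.1638 +0.0900 -0.1660 = -0.2398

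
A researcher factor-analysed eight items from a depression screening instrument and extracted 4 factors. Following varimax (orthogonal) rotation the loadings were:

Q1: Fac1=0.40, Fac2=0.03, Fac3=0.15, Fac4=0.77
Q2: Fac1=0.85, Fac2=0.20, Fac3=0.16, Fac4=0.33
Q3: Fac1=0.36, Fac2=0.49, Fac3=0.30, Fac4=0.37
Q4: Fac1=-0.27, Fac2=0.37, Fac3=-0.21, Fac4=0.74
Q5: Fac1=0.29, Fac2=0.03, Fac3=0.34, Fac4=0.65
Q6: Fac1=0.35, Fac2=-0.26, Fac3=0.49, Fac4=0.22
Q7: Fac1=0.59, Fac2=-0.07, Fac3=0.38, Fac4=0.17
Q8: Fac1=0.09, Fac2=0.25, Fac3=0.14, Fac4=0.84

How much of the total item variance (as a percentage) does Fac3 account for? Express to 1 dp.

SS loadings for Fac3 = 0.15² + 0.16² + 0.30² + (-0.21)² + 0.34² + 0.49² + 0.38² + 0.14² = 0.7019
With 8 standardized items, total variance = 8. Proportion = 0.7019/8 = 0.0877 → 8.77%.

8.8%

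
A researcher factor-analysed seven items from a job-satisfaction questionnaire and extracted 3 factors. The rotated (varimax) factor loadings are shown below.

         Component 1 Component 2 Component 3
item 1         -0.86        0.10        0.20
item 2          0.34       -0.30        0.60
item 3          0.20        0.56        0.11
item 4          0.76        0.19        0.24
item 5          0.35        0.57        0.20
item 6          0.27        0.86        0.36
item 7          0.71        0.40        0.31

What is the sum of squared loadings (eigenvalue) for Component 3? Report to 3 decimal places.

SS loadings for Component 3 = 0.20² + 0.60² + 0.11² + 0.24² + 0.20² + 0.36² + 0.31² = 0.0400 + 0.3600 + 0.0121 + 0.0576 + 0.0400 + 0.1296 + 0.0961 = 0.7354

0.735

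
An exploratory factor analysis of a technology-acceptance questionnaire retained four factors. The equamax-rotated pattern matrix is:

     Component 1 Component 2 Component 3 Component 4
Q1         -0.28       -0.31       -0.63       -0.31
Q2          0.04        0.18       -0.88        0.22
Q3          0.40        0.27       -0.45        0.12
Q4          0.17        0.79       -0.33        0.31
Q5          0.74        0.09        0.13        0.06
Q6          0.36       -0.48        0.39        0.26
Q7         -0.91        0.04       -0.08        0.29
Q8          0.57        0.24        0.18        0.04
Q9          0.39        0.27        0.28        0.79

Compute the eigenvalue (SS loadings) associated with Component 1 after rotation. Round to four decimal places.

2.2512

SS loadings for Component 1 = (-0.28)² + 0.04² + 0.40² + 0.17² + 0.74² + 0.36² + (-0.91)² + 0.57² + 0.39² = 0.0784 + 0.0016 + 0.1600 + 0.0289 + 0.5476 + 0.1296 + 0.8281 + 0.3249 + 0.1521 = 2.2512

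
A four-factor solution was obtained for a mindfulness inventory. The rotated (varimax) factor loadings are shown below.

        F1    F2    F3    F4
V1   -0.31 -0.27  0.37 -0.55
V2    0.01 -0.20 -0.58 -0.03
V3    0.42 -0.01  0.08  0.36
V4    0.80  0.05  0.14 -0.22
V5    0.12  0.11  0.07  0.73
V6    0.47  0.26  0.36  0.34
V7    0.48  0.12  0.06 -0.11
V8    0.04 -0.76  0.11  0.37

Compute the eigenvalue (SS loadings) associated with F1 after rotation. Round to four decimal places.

SS loadings for F1 = (-0.31)² + 0.01² + 0.42² + 0.80² + 0.12² + 0.47² + 0.48² + 0.04² = 0.0961 + 0.0001 + 0.1764 + 0.6400 + 0.0144 + 0.2209 + 0.2304 + 0.0016 = 1.3799

1.3799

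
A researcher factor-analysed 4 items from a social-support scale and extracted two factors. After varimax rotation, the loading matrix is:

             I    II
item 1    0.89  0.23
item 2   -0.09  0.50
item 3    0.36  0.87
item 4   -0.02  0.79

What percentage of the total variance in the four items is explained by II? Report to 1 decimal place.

42.1%

SS loadings for II = 0.23² + 0.50² + 0.87² + 0.79² = 1.6839
With 4 standardized items, total variance = 4. Proportion = 1.6839/4 = 0.4210 → 42.10%.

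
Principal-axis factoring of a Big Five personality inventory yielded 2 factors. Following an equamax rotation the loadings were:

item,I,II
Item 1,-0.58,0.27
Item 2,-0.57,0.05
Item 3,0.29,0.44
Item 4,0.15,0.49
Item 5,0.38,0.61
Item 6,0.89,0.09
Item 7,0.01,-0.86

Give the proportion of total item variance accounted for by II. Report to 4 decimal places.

0.2327

SS loadings for II = 0.27² + 0.05² + 0.44² + 0.49² + 0.61² + 0.09² + (-0.86)² = 1.6289
Proportion of variance = 1.6289 / 7 = 0.2327.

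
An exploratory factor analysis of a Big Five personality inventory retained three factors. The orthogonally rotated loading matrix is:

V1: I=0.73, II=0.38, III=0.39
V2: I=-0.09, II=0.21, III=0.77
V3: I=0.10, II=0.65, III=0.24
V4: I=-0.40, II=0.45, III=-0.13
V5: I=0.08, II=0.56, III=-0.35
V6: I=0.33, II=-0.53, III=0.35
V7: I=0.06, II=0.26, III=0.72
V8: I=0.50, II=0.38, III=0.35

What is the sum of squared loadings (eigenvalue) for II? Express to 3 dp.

1.620

SS loadings for II = 0.38² + 0.21² + 0.65² + 0.45² + 0.56² + (-0.53)² + 0.26² + 0.38² = 0.1444 + 0.0441 + 0.4225 + 0.2025 + 0.3136 + 0.2809 + 0.0676 + 0.1444 = 1.6200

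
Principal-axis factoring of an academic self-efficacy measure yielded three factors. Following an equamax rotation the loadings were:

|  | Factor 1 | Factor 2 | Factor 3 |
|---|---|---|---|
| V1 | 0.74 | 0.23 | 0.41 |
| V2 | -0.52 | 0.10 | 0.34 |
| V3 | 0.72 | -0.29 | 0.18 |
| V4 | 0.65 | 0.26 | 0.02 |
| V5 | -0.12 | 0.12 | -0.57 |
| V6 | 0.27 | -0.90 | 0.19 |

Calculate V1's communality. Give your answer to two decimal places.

h² = 0.74² + 0.23² + 0.41² = 0.5476 + 0.0529 + 0.1681 = 0.7686

0.77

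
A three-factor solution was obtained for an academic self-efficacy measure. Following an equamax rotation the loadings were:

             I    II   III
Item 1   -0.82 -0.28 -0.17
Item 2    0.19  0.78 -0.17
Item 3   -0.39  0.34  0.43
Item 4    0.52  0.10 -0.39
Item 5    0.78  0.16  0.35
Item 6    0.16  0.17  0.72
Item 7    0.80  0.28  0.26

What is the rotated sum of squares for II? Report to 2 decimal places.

0.95

SS loadings for II = (-0.28)² + 0.78² + 0.34² + 0.10² + 0.16² + 0.17² + 0.28² = 0.0784 + 0.6084 + 0.1156 + 0.0100 + 0.0256 + 0.0289 + 0.0784 = 0.9453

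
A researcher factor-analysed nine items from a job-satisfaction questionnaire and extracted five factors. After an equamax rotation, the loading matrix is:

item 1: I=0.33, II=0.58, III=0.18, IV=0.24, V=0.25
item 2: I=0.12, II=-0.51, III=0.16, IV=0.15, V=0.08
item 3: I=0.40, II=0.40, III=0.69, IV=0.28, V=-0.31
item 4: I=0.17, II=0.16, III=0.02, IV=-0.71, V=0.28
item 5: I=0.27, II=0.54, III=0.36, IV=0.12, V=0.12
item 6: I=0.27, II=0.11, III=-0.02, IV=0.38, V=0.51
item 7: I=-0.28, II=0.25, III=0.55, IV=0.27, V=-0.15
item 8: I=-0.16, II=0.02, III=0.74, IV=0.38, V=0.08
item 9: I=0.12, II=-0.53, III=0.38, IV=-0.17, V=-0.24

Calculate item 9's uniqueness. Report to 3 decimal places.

h² = 0.12² + (-0.53)² + 0.38² + (-0.17)² + (-0.24)² = 0.0144 + 0.2809 + 0.1444 + 0.0289 + 0.0576 = 0.5262
Uniqueness u² = 1 − h² = 1 − 0.5262 = 0.4738

0.474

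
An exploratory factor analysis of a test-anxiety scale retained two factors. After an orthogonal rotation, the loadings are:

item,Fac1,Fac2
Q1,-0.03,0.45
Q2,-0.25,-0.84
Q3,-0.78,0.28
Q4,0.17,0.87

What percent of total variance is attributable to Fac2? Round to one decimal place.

43.6%

SS loadings for Fac2 = 0.45² + (-0.84)² + 0.28² + 0.87² = 1.7434
With 4 standardized items, total variance = 4. Proportion = 1.7434/4 = 0.4358 → 43.58%.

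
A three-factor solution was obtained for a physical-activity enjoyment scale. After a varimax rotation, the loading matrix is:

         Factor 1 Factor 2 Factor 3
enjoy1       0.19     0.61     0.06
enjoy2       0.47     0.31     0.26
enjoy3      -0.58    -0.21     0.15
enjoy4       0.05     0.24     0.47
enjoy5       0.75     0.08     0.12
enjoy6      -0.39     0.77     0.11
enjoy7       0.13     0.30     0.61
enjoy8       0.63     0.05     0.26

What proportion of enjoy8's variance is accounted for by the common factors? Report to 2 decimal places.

h² = 0.63² + 0.05² + 0.26² = 0.3969 + 0.0025 + 0.0676 = 0.4670

0.47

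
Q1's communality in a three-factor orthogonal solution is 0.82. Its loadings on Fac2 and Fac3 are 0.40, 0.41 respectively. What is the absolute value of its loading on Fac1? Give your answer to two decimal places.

0.70

Under orthogonal rotation h² = Σλ², so λ_Fac1² = h² − (0.3281) = 0.82 − 0.3281 = 0.4919.
|λ| = √0.4919 = 0.7014.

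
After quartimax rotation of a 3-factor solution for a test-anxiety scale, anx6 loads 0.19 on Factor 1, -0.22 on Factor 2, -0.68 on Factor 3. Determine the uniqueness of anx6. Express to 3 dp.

h² = 0.19² + (-0.22)² + (-0.68)² = 0.0361 + 0.0484 + 0.4624 = 0.5469
Uniqueness u² = 1 − h² = 1 − 0.5469 = 0.4531

0.453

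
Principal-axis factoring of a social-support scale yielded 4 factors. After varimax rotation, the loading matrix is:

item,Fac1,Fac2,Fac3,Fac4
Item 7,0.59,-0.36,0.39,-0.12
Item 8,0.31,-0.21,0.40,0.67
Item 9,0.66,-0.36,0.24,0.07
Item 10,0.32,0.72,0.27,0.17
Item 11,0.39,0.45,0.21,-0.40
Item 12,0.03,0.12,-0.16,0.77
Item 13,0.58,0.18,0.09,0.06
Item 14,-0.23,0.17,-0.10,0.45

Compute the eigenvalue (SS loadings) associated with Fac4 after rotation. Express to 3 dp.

1.456

SS loadings for Fac4 = (-0.12)² + 0.67² + 0.07² + 0.17² + (-0.40)² + 0.77² + 0.06² + 0.45² = 0.0144 + 0.4489 + 0.0049 + 0.0289 + 0.1600 + 0.5929 + 0.0036 + 0.2025 = 1.4561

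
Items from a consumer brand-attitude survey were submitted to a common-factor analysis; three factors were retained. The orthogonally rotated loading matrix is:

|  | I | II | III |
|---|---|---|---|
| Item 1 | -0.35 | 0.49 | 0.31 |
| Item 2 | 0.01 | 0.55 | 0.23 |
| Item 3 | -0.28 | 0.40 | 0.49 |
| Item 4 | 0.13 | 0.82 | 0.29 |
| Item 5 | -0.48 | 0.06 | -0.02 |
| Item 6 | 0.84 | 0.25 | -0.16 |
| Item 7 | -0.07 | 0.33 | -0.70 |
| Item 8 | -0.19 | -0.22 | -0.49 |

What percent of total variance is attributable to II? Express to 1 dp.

20.0%

SS loadings for II = 0.49² + 0.55² + 0.40² + 0.82² + 0.06² + 0.25² + 0.33² + (-0.22)² = 1.5984
With 8 standardized items, total variance = 8. Proportion = 1.5984/8 = 0.1998 → 19.98%.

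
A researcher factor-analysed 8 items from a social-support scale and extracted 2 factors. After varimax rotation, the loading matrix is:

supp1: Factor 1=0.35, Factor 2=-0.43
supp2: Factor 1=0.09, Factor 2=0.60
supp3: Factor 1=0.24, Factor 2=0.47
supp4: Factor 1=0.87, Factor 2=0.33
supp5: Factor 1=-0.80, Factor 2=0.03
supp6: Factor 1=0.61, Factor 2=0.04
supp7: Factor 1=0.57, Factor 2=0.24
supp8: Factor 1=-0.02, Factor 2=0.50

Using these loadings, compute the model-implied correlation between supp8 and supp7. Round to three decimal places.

r̂ = Σ λ_i·λ_j across factors = (-0.02)(0.57) + (0.50)(0.24)
  = -0.0114 +0.1200 = 0.1086

0.109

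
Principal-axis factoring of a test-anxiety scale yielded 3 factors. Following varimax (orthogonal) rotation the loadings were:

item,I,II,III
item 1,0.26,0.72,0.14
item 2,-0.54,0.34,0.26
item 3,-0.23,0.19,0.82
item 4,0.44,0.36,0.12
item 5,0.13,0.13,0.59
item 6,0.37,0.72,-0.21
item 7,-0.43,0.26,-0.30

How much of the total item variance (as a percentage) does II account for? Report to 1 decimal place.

20.0%

SS loadings for II = 0.72² + 0.34² + 0.19² + 0.36² + 0.13² + 0.72² + 0.26² = 1.4026
With 7 standardized items, total variance = 7. Proportion = 1.4026/7 = 0.2004 → 20.04%.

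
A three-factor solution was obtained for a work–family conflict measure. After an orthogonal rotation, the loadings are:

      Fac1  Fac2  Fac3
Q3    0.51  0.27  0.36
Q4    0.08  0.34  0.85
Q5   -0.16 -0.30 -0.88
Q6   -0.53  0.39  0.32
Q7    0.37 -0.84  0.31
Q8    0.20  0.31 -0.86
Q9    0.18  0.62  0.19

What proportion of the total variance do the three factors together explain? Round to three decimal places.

SS loadings by factor: 0.7823, 1.6167, 2.6007; total = 4.9997.
Total variance with 7 standardized items is 7, so the solution explains 4.9997/7 = 0.7142.

0.714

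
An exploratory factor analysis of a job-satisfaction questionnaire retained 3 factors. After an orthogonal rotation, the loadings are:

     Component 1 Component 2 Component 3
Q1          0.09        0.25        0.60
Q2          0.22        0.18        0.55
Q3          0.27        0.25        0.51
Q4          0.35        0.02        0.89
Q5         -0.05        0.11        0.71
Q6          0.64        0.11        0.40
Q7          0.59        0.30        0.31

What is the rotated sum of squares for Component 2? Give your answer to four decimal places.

SS loadings for Component 2 = 0.25² + 0.18² + 0.25² + 0.02² + 0.11² + 0.11² + 0.30² = 0.0625 + 0.0324 + 0.0625 + 0.0004 + 0.0121 + 0.0121 + 0.0900 = 0.2720

0.2720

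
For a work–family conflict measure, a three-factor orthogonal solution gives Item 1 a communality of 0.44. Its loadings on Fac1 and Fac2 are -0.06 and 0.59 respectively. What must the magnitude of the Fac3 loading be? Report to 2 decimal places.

0.30

Under orthogonal rotation h² = Σλ², so λ_Fac3² = h² − (0.3517) = 0.44 − 0.3517 = 0.0883.
|λ| = √0.0883 = 0.2972.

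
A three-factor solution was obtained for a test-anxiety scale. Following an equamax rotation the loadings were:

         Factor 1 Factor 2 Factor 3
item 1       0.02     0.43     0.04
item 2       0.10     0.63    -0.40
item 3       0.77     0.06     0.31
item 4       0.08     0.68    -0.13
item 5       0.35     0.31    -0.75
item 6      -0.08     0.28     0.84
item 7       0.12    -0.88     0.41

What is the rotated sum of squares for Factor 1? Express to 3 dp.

0.753

SS loadings for Factor 1 = 0.02² + 0.10² + 0.77² + 0.08² + 0.35² + (-0.08)² + 0.12² = 0.0004 + 0.0100 + 0.5929 + 0.0064 + 0.1225 + 0.0064 + 0.0144 = 0.7530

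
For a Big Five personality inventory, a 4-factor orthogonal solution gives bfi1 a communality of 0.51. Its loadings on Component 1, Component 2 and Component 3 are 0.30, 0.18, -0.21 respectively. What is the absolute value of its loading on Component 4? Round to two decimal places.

0.59

Under orthogonal rotation h² = Σλ², so λ_Component 4² = h² − (0.1665) = 0.51 − 0.1665 = 0.3435.
|λ| = √0.3435 = 0.5861.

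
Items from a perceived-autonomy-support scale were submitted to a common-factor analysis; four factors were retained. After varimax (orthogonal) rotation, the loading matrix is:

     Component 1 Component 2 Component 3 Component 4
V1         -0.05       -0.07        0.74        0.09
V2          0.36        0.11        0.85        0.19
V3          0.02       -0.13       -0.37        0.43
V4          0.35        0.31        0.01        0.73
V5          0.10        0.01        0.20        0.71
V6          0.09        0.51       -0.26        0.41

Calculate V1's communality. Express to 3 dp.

h² = (-0.05)² + (-0.07)² + 0.74² + 0.09² = 0.0025 + 0.0049 + 0.5476 + 0.0081 = 0.5631

0.563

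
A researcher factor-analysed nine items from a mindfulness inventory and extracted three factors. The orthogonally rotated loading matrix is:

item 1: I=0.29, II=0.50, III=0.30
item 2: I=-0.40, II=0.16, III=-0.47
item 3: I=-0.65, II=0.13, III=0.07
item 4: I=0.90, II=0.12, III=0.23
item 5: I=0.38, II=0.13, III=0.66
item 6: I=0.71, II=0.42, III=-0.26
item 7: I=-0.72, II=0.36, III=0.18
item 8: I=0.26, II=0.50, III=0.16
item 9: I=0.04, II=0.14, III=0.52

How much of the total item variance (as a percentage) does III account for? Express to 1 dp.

SS loadings for III = 0.30² + (-0.47)² + 0.07² + 0.23² + 0.66² + (-0.26)² + 0.18² + 0.16² + 0.52² = 1.2003
With 9 standardized items, total variance = 9. Proportion = 1.2003/9 = 0.1334 → 13.34%.

13.3%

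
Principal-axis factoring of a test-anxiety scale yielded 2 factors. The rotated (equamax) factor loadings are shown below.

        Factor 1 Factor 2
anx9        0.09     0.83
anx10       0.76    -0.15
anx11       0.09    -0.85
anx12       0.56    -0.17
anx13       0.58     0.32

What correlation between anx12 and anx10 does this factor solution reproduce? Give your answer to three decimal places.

0.451

r̂ = Σ λ_i·λ_j across factors = (0.56)(0.76) + (-0.17)(-0.15)
  = +0.4256 +0.0255 = 0.4511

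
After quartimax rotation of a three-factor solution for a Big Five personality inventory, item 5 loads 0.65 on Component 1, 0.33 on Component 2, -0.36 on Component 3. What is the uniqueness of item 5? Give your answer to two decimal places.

0.34

h² = 0.65² + 0.33² + (-0.36)² = 0.4225 + 0.1089 + 0.1296 = 0.6610
Uniqueness u² = 1 − h² = 1 − 0.6610 = 0.3390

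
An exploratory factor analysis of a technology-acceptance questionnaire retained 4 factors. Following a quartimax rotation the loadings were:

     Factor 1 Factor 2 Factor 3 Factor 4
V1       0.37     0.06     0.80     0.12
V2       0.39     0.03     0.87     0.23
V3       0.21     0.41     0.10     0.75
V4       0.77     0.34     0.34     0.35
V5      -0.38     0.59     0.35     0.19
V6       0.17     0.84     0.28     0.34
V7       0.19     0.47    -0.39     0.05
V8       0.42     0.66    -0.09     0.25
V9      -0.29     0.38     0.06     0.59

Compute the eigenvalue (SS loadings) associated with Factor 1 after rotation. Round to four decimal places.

1.3959

SS loadings for Factor 1 = 0.37² + 0.39² + 0.21² + 0.77² + (-0.38)² + 0.17² + 0.19² + 0.42² + (-0.29)² = 0.1369 + 0.1521 + 0.0441 + 0.5929 + 0.1444 + 0.0289 + 0.0361 + 0.1764 + 0.0841 = 1.3959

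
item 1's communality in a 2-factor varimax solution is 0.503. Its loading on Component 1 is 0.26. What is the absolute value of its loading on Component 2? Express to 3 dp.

0.660

Under orthogonal rotation h² = Σλ², so λ_Component 2² = h² − (0.0676) = 0.503 − 0.0676 = 0.4354.
|λ| = √0.4354 = 0.6598.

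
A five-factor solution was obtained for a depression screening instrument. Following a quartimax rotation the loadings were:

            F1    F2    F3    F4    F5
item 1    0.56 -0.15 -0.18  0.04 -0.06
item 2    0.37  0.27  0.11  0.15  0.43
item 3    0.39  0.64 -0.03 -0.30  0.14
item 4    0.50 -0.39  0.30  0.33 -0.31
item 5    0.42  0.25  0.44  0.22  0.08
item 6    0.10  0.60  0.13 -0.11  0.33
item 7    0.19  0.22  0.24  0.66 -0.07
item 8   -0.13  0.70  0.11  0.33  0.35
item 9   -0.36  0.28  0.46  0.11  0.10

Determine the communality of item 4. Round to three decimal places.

0.697

h² = 0.50² + (-0.39)² + 0.30² + 0.33² + (-0.31)² = 0.2500 + 0.1521 + 0.0900 + 0.1089 + 0.0961 = 0.6971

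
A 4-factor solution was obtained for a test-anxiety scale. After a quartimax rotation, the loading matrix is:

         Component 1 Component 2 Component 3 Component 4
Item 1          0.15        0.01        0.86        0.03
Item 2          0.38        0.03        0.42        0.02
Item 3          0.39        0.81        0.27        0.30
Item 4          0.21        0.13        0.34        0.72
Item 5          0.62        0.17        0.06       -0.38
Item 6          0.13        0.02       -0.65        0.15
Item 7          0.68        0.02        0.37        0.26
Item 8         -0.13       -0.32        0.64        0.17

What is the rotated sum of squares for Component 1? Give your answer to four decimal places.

1.2437

SS loadings for Component 1 = 0.15² + 0.38² + 0.39² + 0.21² + 0.62² + 0.13² + 0.68² + (-0.13)² = 0.0225 + 0.1444 + 0.1521 + 0.0441 + 0.3844 + 0.0169 + 0.4624 + 0.0169 = 1.2437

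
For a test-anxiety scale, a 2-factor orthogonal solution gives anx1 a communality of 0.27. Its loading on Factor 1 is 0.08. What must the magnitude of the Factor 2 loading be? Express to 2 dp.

0.51

Under orthogonal rotation h² = Σλ², so λ_Factor 2² = h² − (0.0064) = 0.27 − 0.0064 = 0.2636.
|λ| = √0.2636 = 0.5134.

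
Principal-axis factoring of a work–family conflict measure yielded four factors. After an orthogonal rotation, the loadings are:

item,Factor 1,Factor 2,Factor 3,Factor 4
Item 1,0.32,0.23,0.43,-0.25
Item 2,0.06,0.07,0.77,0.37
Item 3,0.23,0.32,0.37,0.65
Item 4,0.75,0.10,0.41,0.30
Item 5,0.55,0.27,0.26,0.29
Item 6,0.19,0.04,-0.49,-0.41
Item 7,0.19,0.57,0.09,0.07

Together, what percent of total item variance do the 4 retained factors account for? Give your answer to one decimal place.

Communalities: 0.4027, 0.7383, 0.7147, 0.8306, 0.5271, 0.4459, 0.3740; Σh² = 4.0333.
Total variance with 7 standardized items is 7, so the solution explains 4.0333/7 = 0.5762 = 57.62%.

57.6%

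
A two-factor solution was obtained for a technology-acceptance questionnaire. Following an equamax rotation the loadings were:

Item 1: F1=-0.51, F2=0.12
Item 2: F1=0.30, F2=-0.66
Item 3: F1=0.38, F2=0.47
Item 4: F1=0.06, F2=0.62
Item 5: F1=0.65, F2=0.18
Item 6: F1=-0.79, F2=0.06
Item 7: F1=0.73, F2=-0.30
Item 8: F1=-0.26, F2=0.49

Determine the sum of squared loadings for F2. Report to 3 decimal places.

SS loadings for F2 = 0.12² + (-0.66)² + 0.47² + 0.62² + 0.18² + 0.06² + (-0.30)² + 0.49² = 0.0144 + 0.4356 + 0.2209 + 0.3844 + 0.0324 + 0.0036 + 0.0900 + 0.2401 = 1.4214

1.421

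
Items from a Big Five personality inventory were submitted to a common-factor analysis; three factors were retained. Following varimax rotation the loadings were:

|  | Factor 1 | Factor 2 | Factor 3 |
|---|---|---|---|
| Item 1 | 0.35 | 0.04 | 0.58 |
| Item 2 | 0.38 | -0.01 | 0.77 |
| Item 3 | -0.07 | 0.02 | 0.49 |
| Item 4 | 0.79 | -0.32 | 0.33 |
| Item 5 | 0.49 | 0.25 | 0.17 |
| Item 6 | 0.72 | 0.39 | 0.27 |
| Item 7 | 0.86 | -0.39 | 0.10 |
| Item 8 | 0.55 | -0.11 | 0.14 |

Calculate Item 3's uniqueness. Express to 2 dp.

0.75

h² = (-0.07)² + 0.02² + 0.49² = 0.0049 + 0.0004 + 0.2401 = 0.2454
Uniqueness u² = 1 − h² = 1 − 0.2454 = 0.7546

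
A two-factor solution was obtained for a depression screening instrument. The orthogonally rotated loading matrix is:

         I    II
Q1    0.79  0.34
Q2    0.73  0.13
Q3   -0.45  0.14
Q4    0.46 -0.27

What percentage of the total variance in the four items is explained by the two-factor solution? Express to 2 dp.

44.90%

Communalities: 0.7397, 0.5498, 0.2221, 0.2845; Σh² = 1.7961.
Total variance with 4 standardized items is 4, so the solution explains 1.7961/4 = 0.4490 = 44.90%.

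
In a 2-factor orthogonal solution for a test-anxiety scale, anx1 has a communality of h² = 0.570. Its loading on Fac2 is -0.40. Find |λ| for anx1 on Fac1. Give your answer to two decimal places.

0.64

Under orthogonal rotation h² = Σλ², so λ_Fac1² = h² − (0.1600) = 0.570 − 0.1600 = 0.4100.
|λ| = √0.4100 = 0.6403.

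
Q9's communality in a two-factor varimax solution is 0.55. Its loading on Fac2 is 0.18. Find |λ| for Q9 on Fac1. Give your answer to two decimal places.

Under orthogonal rotation h² = Σλ², so λ_Fac1² = h² − (0.0324) = 0.55 − 0.0324 = 0.5176.
|λ| = √0.5176 = 0.7194.

0.72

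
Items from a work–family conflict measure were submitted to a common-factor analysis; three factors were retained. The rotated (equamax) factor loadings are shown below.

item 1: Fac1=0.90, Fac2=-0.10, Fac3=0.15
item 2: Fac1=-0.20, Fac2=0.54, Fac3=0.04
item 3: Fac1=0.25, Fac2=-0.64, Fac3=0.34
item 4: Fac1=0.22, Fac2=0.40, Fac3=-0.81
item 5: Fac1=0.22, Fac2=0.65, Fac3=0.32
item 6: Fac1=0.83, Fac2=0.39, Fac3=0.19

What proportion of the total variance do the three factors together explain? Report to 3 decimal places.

SS loadings by factor: 1.6982, 1.4458, 0.9343; total = 4.0783.
Total variance with 6 standardized items is 6, so the solution explains 4.0783/6 = 0.6797.

0.680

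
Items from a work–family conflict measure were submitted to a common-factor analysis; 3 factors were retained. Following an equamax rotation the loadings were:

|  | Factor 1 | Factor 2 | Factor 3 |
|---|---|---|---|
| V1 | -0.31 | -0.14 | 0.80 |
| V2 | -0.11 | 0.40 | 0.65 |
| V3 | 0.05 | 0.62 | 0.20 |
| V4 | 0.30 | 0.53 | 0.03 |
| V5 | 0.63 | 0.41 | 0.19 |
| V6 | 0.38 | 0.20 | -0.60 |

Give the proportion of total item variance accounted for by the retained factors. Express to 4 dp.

SS loadings by factor: 0.7420, 1.0530, 1.4995; total = 3.2945.
Total variance with 6 standardized items is 6, so the solution explains 3.2945/6 = 0.5491.

0.5491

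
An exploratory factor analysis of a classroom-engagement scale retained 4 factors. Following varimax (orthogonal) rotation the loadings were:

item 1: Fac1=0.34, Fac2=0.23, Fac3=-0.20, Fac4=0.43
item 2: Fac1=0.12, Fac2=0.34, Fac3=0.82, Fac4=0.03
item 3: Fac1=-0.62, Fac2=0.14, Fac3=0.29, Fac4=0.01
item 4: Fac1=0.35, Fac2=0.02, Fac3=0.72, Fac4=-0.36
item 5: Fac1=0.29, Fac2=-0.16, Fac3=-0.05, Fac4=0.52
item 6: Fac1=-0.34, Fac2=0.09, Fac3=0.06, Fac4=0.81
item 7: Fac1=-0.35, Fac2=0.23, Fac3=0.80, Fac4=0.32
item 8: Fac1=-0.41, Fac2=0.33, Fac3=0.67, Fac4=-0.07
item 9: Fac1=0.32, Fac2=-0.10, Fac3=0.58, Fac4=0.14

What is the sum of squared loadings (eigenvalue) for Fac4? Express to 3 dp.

SS loadings for Fac4 = 0.43² + 0.03² + 0.01² + (-0.36)² + 0.52² + 0.81² + 0.32² + (-0.07)² + 0.14² = 0.1849 + 0.0009 + 0.0001 + 0.1296 + 0.2704 + 0.6561 + 0.1024 + 0.0049 + 0.0196 = 1.3689

1.369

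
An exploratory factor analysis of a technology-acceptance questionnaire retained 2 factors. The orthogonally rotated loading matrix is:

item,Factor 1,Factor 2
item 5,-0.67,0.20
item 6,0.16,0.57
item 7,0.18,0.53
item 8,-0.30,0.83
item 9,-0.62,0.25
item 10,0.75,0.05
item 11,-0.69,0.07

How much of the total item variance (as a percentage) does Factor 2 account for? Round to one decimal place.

20.1%

SS loadings for Factor 2 = 0.20² + 0.57² + 0.53² + 0.83² + 0.25² + 0.05² + 0.07² = 1.4046
With 7 standardized items, total variance = 7. Proportion = 1.4046/7 = 0.2007 → 20.07%.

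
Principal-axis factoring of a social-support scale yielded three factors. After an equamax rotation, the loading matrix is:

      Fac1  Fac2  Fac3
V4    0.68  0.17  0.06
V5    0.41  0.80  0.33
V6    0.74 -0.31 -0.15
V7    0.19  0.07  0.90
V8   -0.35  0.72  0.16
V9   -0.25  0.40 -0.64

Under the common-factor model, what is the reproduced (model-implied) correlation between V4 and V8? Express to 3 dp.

-0.106

r̂ = Σ λ_i·λ_j across factors = (0.68)(-0.35) + (0.17)(0.72) + (0.06)(0.16)
  = -0.2380 +0.1224 +0.0096 = -0.1060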